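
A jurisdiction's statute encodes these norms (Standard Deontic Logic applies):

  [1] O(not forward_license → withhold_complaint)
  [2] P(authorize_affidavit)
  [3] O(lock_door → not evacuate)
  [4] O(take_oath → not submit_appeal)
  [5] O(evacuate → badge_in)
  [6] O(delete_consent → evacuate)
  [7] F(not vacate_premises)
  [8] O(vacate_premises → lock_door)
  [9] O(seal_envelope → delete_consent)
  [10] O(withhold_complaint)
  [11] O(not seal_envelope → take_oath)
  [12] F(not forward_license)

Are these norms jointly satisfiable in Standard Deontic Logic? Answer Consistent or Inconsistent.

Premise 1 is O(not forward_license → withhold_complaint); even if O(withhold_complaint) held, inferring O(not forward_license) would be affirming the consequent — invalid.
So O(not forward_license) is not derivable, and the apparent clash with O(forward_license) does not arise.
A world satisfying every obligation exists (e.g. authorize_affidavit=false, badge_in=false, delete_consent=false, evacuate=false, forward_license=true, lock_door=true, seal_envelope=false, submit_appeal=false, take_oath=true, vacate_premises=true, withhold_complaint=true); no atom is both obligatory and forbidden, so the set is consistent.

Consistent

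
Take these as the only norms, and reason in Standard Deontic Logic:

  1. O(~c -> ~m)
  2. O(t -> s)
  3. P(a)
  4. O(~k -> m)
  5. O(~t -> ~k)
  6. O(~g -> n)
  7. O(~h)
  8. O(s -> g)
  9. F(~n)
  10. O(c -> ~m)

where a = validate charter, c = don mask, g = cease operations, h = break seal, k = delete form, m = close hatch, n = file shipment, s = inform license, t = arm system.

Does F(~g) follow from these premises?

By case analysis on ~c: premise 1 gives O(~c -> ~m) and premise 10 gives O(c -> ~m), so O(~m) either way.
Premise 4 is O(~k -> m); contrapositively O(~m -> k). Since O(~m) holds, K gives O(k).
Premise 5 is O(~t -> ~k); contrapositively O(k -> t). Since O(k) holds, K gives O(t).
Premise 2 is O(t -> s); since O(t), deontic closure gives O(s).
Applying K to premise 8 (O(s -> g)) and O(s) yields O(g).
Premises 3, 6, 7, 9 do not contribute to this derivation.
So O(g) holds, i.e. F(~g). The claim follows.

Yes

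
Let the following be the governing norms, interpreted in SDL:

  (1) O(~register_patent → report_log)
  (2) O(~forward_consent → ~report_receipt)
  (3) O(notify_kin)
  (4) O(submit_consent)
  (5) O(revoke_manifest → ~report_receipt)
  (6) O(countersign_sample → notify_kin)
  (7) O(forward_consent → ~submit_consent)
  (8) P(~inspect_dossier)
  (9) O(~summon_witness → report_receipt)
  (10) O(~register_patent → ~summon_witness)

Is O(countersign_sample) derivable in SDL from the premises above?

Premise 6 is O(countersign_sample → notify_kin); even if O(notify_kin) held, inferring O(countersign_sample) would be affirming the consequent — invalid.
No other premise forces O(countersign_sample). An ideal world satisfying every premise can still have countersign_sample false, so O(countersign_sample) is not derivable.

No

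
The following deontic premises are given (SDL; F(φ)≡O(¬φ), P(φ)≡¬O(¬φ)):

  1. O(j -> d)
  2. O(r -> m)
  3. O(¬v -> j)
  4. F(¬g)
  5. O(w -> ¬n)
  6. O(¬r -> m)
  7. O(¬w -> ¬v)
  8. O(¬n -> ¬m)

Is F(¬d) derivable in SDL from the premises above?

Premises 6 and 2 cover both cases: O(¬r -> m) and O(r -> m). Since ¬r ∨ r is a tautology, O(m) follows.
The contrapositive of premise 8 (O(¬n -> ¬m)) is O(m -> n), and O(m) is already established, so O(n).
Premise 5, O(w -> ¬n), contraposes to O(n -> ¬w); with O(n) we get O(¬w).
From O(¬w) and premise 7, O(¬w -> ¬v), we obtain O(¬v).
From O(¬v) and premise 3, O(¬v -> j), we obtain O(j).
Applying K to premise 1 (O(j -> d)) and O(j) yields O(d).
Premise 4 does not contribute to this derivation.
So O(d) holds, i.e. F(¬d). The claim follows.

Yes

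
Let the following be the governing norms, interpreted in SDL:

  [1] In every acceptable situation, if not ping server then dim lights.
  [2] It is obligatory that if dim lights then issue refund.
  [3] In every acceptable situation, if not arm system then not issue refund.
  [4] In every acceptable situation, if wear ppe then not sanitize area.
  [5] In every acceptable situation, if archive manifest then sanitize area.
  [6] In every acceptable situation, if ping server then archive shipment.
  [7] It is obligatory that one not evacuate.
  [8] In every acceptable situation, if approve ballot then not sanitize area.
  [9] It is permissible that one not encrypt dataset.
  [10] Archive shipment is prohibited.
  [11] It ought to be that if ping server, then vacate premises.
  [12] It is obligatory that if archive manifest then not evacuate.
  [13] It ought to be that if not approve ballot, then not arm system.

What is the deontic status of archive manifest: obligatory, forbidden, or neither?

Forbidden

Premise 10, F(archive_shipment), is equivalent to O(¬archive_shipment).
The contrapositive of premise 6 (O(ping_server → archive_shipment)) is O(¬archive_shipment → ¬ping_server), and O(¬archive_shipment) is already established, so O(¬ping_server).
With premise 1, O(¬ping_server → dim_lights), the K-axiom yields O(dim_lights).
From O(dim_lights) and premise 2, O(dim_lights → issue_refund), we obtain O(issue_refund).
Premise 3, O(¬arm_system → ¬issue_refund), contraposes to O(issue_refund → arm_system); with O(issue_refund) we get O(arm_system).
Premise 13 is O(¬approve_ballot → ¬arm_system); contrapositively O(arm_system → approve_ballot). Since O(arm_system) holds, K gives O(approve_ballot).
Premise 8 is O(approve_ballot → ¬sanitize_area); since O(approve_ballot), deontic closure gives O(¬sanitize_area).
Premise 5, O(archive_manifest → sanitize_area), contraposes to O(¬sanitize_area → ¬archive_manifest); with O(¬sanitize_area) we get O(¬archive_manifest).
Premises 4, 7, 9, 11, 12 do not contribute to this derivation.
Thus O(¬archive_manifest), which is F(archive_manifest): archive_manifest is forbidden.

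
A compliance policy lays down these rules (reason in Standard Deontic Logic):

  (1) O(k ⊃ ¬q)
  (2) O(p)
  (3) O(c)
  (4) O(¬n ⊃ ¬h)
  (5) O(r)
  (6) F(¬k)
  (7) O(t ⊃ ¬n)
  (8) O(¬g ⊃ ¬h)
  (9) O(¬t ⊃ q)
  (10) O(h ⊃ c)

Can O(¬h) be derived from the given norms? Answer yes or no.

Yes

Premise 6 is F(¬k), i.e. O(k).
Premise 1 is O(k ⊃ ¬q); since O(k), deontic closure gives O(¬q).
Premise 9, O(¬t ⊃ q), contraposes to O(¬q ⊃ t); with O(¬q) we get O(t).
Premise 7 is O(t ⊃ ¬n); since O(t), deontic closure gives O(¬n).
Applying K to premise 4 (O(¬n ⊃ ¬h)) and O(¬n) yields O(¬h).
Premises 2, 3, 5, 8, 10 do not contribute to this derivation.
So O(¬h) follows.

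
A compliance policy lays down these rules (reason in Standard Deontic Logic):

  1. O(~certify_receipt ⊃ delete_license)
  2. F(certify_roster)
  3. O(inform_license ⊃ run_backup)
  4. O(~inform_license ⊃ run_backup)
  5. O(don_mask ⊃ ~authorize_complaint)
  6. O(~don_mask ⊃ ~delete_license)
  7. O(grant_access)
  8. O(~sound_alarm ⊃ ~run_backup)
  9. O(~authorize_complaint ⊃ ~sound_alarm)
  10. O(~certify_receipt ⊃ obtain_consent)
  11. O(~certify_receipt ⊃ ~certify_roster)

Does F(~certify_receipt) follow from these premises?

Premises 4 and 3 cover both cases: O(~inform_license ⊃ run_backup) and O(inform_license ⊃ run_backup). Since ~inform_license ∨ inform_license is a tautology, O(run_backup) follows.
Premise 8, O(~sound_alarm ⊃ ~run_backup), contraposes to O(run_backup ⊃ sound_alarm); with O(run_backup) we get O(sound_alarm).
Premise 9, O(~authorize_complaint ⊃ ~sound_alarm), contraposes to O(sound_alarm ⊃ authorize_complaint); with O(sound_alarm) we get O(authorize_complaint).
Premise 5 is O(don_mask ⊃ ~authorize_complaint); contrapositively O(authorize_complaint ⊃ ~don_mask). Since O(authorize_complaint) holds, K gives O(~don_mask).
Applying K to premise 6 (O(~don_mask ⊃ ~delete_license)) and O(~don_mask) yields O(~delete_license).
The contrapositive of premise 1 (O(~certify_receipt ⊃ delete_license)) is O(~delete_license ⊃ certify_receipt), and O(~delete_license) is already established, so O(certify_receipt).
Premises 2, 7, 10, 11 do not contribute to this derivation.
So O(certify_receipt) holds, i.e. F(~certify_receipt). The claim follows.

Yes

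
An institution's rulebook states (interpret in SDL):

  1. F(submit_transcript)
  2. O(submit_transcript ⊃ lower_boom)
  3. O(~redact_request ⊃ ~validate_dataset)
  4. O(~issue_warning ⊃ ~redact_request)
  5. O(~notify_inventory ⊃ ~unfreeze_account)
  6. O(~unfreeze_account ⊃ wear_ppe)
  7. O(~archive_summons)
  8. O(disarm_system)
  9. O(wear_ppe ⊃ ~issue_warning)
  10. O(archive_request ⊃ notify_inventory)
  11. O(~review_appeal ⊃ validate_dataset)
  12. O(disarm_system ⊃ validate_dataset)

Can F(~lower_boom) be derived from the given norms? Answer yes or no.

Premise 2 is O(submit_transcript ⊃ lower_boom), but O(submit_transcript) is not derivable from the premises, so it does not yield O(lower_boom).
No other premise forces O(lower_boom). An ideal world satisfying every premise can still have ~lower_boom true, so F(~lower_boom) is not derivable.

No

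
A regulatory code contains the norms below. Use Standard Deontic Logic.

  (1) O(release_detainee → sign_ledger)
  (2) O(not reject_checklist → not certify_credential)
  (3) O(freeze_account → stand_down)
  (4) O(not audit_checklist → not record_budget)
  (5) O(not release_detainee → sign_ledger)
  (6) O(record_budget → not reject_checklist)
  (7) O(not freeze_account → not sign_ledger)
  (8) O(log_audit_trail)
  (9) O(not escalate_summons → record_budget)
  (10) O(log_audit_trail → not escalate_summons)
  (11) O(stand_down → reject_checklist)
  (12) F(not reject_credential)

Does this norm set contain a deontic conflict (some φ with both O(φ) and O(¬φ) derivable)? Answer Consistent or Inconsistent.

Premises 1 and 5 cover both cases: O(release_detainee → sign_ledger) and O(not release_detainee → sign_ledger). Since release_detainee ∨ not release_detainee is a tautology, O(sign_ledger) follows.
The contrapositive of premise 7 (O(not freeze_account → not sign_ledger)) is O(sign_ledger → freeze_account), and O(sign_ledger) is already established, so O(freeze_account).
From O(freeze_account) and premise 3, O(freeze_account → stand_down), we obtain O(stand_down).
With premise 11, O(stand_down → reject_checklist), the K-axiom yields O(reject_checklist).
Premise 6 is O(record_budget → not reject_checklist); contrapositively O(reject_checklist → not record_budget). Since O(reject_checklist) holds, K gives O(not record_budget).
The contrapositive of premise 9 (O(not escalate_summons → record_budget)) is O(not record_budget → escalate_summons), and O(not record_budget) is already established, so O(escalate_summons).
Premise 10 is O(log_audit_trail → not escalate_summons); contrapositively O(escalate_summons → not log_audit_trail). Since O(escalate_summons) holds, K gives O(not log_audit_trail).
However, premise 8 gives O(log_audit_trail).
We now have both O(not log_audit_trail) and O(log_audit_trail) — log_audit_trail is simultaneously obligatory and forbidden, violating the D-axiom.

Inconsistent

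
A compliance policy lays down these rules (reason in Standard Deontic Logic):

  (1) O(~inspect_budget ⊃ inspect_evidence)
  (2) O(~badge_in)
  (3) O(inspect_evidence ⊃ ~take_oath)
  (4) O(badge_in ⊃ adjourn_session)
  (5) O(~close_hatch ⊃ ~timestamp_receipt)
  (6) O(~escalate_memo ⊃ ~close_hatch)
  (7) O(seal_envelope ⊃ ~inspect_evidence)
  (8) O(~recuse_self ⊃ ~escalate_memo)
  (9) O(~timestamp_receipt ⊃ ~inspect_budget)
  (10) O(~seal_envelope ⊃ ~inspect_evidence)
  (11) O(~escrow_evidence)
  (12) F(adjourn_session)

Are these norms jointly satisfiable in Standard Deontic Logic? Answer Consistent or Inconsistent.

Premise 4 is O(badge_in ⊃ adjourn_session), but O(badge_in) is not derivable from the premises, so it does not yield O(adjourn_session).
So O(adjourn_session) is not derivable, and the apparent clash with O(~adjourn_session) does not arise.
A world satisfying every obligation exists (e.g. adjourn_session=false, badge_in=false, close_hatch=true, escalate_memo=true, escrow_evidence=false, inspect_budget=true, inspect_evidence=false, recuse_self=true, seal_envelope=false, take_oath=false, timestamp_receipt=true); no atom is both obligatory and forbidden, so the set is consistent.

Consistent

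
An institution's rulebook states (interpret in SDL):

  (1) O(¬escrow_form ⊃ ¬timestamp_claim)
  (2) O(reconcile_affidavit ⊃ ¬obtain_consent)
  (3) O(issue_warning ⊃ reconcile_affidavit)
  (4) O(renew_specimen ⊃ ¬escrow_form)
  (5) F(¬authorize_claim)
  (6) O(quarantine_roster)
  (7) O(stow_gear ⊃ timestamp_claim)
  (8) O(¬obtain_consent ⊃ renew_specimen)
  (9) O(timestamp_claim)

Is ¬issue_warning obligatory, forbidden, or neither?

Obligatory

Premise 9 states O(timestamp_claim) outright.
Premise 1 is O(¬escrow_form ⊃ ¬timestamp_claim); contrapositively O(timestamp_claim ⊃ escrow_form). Since O(timestamp_claim) holds, K gives O(escrow_form).
Premise 4 is O(renew_specimen ⊃ ¬escrow_form); contrapositively O(escrow_form ⊃ ¬renew_specimen). Since O(escrow_form) holds, K gives O(¬renew_specimen).
The contrapositive of premise 8 (O(¬obtain_consent ⊃ renew_specimen)) is O(¬renew_specimen ⊃ obtain_consent), and O(¬renew_specimen) is already established, so O(obtain_consent).
Premise 2, O(reconcile_affidavit ⊃ ¬obtain_consent), contraposes to O(obtain_consent ⊃ ¬reconcile_affidavit); with O(obtain_consent) we get O(¬reconcile_affidavit).
The contrapositive of premise 3 (O(issue_warning ⊃ reconcile_affidavit)) is O(¬reconcile_affidavit ⊃ ¬issue_warning), and O(¬reconcile_affidavit) is already established, so O(¬issue_warning).
Premises 5, 6, 7 do not contribute to this derivation.
Hence ¬issue_warning is obligatory.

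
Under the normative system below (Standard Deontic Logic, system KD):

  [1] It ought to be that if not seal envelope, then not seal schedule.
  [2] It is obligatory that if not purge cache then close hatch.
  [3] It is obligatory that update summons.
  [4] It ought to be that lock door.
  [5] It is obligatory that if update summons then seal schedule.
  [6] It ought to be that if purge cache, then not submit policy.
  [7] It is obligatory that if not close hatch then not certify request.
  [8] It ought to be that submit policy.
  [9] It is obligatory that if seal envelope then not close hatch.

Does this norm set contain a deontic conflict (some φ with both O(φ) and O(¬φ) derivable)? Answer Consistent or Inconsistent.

Premise 8 states O(submit_policy) outright.
Premise 6 is O(purge_cache → ¬submit_policy); contrapositively O(submit_policy → ¬purge_cache). Since O(submit_policy) holds, K gives O(¬purge_cache).
With premise 2, O(¬purge_cache → close_hatch), the K-axiom yields O(close_hatch).
Premise 9 is O(seal_envelope → ¬close_hatch); contrapositively O(close_hatch → ¬seal_envelope). Since O(close_hatch) holds, K gives O(¬seal_envelope).
Premise 1 is O(¬seal_envelope → ¬seal_schedule); since O(¬seal_envelope), deontic closure gives O(¬seal_schedule).
The contrapositive of premise 5 (O(update_summons → seal_schedule)) is O(¬seal_schedule → ¬update_summons), and O(¬seal_schedule) is already established, so O(¬update_summons).
But premise 3 directly asserts O(update_summons).
We now have both O(¬update_summons) and O(update_summons) — update_summons is simultaneously obligatory and forbidden, violating the D-axiom.

Inconsistent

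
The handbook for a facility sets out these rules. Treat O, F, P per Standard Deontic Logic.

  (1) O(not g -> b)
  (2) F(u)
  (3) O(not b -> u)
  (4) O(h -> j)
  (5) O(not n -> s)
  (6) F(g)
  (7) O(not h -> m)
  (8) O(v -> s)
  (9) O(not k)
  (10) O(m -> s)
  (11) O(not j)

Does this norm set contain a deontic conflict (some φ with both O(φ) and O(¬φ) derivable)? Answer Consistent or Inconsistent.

Premise 3 is O(not b -> u), but O(not b) is not derivable from the premises, so it does not yield O(u).
So O(u) is not derivable, and the apparent clash with O(not u) does not arise.
A world satisfying every obligation exists (e.g. b=true, g=false, h=false, j=false, k=false, m=true, n=false, s=true, u=false, v=false); no atom is both obligatory and forbidden, so the set is consistent.

Consistent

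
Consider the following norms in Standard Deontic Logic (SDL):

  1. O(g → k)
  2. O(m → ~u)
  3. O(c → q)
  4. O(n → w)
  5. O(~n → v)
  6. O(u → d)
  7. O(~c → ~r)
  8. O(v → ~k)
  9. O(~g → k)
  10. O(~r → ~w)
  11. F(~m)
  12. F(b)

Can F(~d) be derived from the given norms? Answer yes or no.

Premise 6 is O(u → d), but O(u) is not derivable from the premises, so it does not yield O(d).
No other premise forces O(d). An ideal world satisfying every premise can still have ~d true, so F(~d) is not derivable.

No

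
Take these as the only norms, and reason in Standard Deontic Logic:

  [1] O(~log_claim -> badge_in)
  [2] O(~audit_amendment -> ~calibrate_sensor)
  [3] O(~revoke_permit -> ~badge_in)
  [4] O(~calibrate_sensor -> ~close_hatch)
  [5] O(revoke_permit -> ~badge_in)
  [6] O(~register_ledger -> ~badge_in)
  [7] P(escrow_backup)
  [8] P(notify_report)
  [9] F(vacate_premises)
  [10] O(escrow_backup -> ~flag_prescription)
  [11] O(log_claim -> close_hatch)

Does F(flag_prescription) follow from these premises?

No

Premise 10 is O(escrow_backup -> ~flag_prescription), but O(escrow_backup) is not derivable from the premises (the permission P(escrow_backup) asserts only ~O(~escrow_backup), not O(escrow_backup)), so it does not yield O(~flag_prescription).
No other premise forces O(~flag_prescription). An ideal world satisfying every premise can still have flag_prescription true, so F(flag_prescription) is not derivable.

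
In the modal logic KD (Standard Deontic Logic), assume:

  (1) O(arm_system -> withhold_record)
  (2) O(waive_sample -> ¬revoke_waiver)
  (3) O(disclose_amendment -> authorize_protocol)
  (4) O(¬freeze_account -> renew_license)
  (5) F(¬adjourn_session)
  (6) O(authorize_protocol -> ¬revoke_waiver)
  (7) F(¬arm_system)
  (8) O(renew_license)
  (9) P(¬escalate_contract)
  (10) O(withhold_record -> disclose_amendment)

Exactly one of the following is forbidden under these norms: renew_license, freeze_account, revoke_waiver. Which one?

revoke_waiver

F(¬arm_system) at premise 7 means O(arm_system).
Applying K to premise 1 (O(arm_system -> withhold_record)) and O(arm_system) yields O(withhold_record).
With premise 10, O(withhold_record -> disclose_amendment), the K-axiom yields O(disclose_amendment).
With premise 3, O(disclose_amendment -> authorize_protocol), the K-axiom yields O(authorize_protocol).
Premise 6 is O(authorize_protocol -> ¬revoke_waiver); since O(authorize_protocol), deontic closure gives O(¬revoke_waiver).
So O(¬revoke_waiver) holds, i.e. revoke_waiver is forbidden. None of the other listed options is forbidden under the premises.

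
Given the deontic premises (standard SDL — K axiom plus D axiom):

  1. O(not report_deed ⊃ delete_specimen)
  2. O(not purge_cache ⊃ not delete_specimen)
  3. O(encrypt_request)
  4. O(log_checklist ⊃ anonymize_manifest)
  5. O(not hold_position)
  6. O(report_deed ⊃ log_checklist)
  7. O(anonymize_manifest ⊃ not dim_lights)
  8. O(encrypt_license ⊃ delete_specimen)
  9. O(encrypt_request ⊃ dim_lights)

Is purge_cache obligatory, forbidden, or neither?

Obligatory

Premise 3 gives O(encrypt_request).
From O(encrypt_request) and premise 9, O(encrypt_request ⊃ dim_lights), we obtain O(dim_lights).
Premise 7 is O(anonymize_manifest ⊃ not dim_lights); contrapositively O(dim_lights ⊃ not anonymize_manifest). Since O(dim_lights) holds, K gives O(not anonymize_manifest).
The contrapositive of premise 4 (O(log_checklist ⊃ anonymize_manifest)) is O(not anonymize_manifest ⊃ not log_checklist), and O(not anonymize_manifest) is already established, so O(not log_checklist).
Premise 6 is O(report_deed ⊃ log_checklist); contrapositively O(not log_checklist ⊃ not report_deed). Since O(not log_checklist) holds, K gives O(not report_deed).
From O(not report_deed) and premise 1, O(not report_deed ⊃ delete_specimen), we obtain O(delete_specimen).
Premise 2, O(not purge_cache ⊃ not delete_specimen), contraposes to O(delete_specimen ⊃ purge_cache); with O(delete_specimen) we get O(purge_cache).
Premises 5, 8 do not contribute to this derivation.
Hence purge_cache is obligatory.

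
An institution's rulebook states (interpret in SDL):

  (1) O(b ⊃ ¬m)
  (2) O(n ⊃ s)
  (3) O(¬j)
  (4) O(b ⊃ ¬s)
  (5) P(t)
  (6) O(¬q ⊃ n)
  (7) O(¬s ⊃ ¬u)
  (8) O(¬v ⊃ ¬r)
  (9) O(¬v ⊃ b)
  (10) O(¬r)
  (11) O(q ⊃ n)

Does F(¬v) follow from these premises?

Premises 11 and 6 cover both cases: O(q ⊃ n) and O(¬q ⊃ n). Since q ∨ ¬q is a tautology, O(n) follows.
Applying K to premise 2 (O(n ⊃ s)) and O(n) yields O(s).
Premise 4 is O(b ⊃ ¬s); contrapositively O(s ⊃ ¬b). Since O(s) holds, K gives O(¬b).
The contrapositive of premise 9 (O(¬v ⊃ b)) is O(¬b ⊃ v), and O(¬b) is already established, so O(v).
Premises 1, 3, 5, 7, 8, 10 do not contribute to this derivation.
So O(v) holds, i.e. F(¬v). The claim follows.

Yes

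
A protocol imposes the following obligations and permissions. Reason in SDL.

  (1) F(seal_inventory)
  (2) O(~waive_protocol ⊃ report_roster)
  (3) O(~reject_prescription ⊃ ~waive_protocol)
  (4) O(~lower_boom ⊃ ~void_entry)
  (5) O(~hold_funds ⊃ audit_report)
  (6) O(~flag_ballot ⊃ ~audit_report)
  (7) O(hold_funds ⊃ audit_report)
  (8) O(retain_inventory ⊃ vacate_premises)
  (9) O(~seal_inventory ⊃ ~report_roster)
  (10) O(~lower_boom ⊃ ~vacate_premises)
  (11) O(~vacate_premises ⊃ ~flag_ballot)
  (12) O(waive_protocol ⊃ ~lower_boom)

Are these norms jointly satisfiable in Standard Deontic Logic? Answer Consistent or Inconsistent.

Premises 7 and 5 cover both cases: O(hold_funds ⊃ audit_report) and O(~hold_funds ⊃ audit_report). Since hold_funds ∨ ~hold_funds is a tautology, O(audit_report) follows.
The contrapositive of premise 6 (O(~flag_ballot ⊃ ~audit_report)) is O(audit_report ⊃ flag_ballot), and O(audit_report) is already established, so O(flag_ballot).
The contrapositive of premise 11 (O(~vacate_premises ⊃ ~flag_ballot)) is O(flag_ballot ⊃ vacate_premises), and O(flag_ballot) is already established, so O(vacate_premises).
Premise 10, O(~lower_boom ⊃ ~vacate_premises), contraposes to O(vacate_premises ⊃ lower_boom); with O(vacate_premises) we get O(lower_boom).
Premise 12 is O(waive_protocol ⊃ ~lower_boom); contrapositively O(lower_boom ⊃ ~waive_protocol). Since O(lower_boom) holds, K gives O(~waive_protocol).
With premise 2, O(~waive_protocol ⊃ report_roster), the K-axiom yields O(report_roster).
Premise 9 is O(~seal_inventory ⊃ ~report_roster); contrapositively O(report_roster ⊃ seal_inventory). Since O(report_roster) holds, K gives O(seal_inventory).
But premise 1, F(seal_inventory), means O(~seal_inventory).
We now have both O(seal_inventory) and O(~seal_inventory) — seal_inventory is simultaneously obligatory and forbidden, violating the D-axiom.

Inconsistent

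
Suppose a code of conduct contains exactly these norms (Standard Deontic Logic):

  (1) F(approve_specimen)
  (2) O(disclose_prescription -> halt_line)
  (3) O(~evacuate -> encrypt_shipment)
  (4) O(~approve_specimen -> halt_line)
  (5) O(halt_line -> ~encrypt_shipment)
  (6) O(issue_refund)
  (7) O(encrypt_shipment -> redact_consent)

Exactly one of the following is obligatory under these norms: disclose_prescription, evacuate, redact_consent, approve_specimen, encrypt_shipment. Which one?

evacuate

F(approve_specimen) at premise 1 means O(~approve_specimen).
Applying K to premise 4 (O(~approve_specimen -> halt_line)) and O(~approve_specimen) yields O(halt_line).
With premise 5, O(halt_line -> ~encrypt_shipment), the K-axiom yields O(~encrypt_shipment).
The contrapositive of premise 3 (O(~evacuate -> encrypt_shipment)) is O(~encrypt_shipment -> evacuate), and O(~encrypt_shipment) is already established, so O(evacuate).
So O(evacuate) holds — evacuate is obligatory. None of the other listed options is made obligatory by any chain of premises.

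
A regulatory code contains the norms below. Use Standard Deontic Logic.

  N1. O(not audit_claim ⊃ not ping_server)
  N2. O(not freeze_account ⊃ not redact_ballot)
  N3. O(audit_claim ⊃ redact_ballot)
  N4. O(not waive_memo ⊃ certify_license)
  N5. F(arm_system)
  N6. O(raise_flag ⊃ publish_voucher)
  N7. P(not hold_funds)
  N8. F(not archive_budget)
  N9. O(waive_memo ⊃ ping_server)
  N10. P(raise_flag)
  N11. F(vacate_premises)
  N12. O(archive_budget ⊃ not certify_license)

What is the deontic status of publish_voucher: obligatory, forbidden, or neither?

Neither

Premise 6 is O(raise_flag ⊃ publish_voucher), but O(raise_flag) is not derivable from the premises (the permission P(raise_flag) asserts only not O(not raise_flag), not O(raise_flag)), so it does not yield O(publish_voucher).
No premise or chain of K-axiom applications forces O(publish_voucher), and none forces O(not publish_voucher). So publish_voucher is neither obligatory nor forbidden under these norms.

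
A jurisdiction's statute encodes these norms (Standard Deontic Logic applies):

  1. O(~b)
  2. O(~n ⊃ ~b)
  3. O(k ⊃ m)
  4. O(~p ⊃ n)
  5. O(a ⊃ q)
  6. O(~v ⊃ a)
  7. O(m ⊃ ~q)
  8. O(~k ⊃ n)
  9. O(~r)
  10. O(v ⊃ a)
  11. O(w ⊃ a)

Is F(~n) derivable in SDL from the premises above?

Yes

By case analysis on ~v: premise 6 gives O(~v ⊃ a) and premise 10 gives O(v ⊃ a), so O(a) either way.
Applying K to premise 5 (O(a ⊃ q)) and O(a) yields O(q).
Premise 7, O(m ⊃ ~q), contraposes to O(q ⊃ ~m); with O(q) we get O(~m).
The contrapositive of premise 3 (O(k ⊃ m)) is O(~m ⊃ ~k), and O(~m) is already established, so O(~k).
From O(~k) and premise 8, O(~k ⊃ n), we obtain O(n).
Premises 1, 2, 4, 9, 11 do not contribute to this derivation.
So O(n) holds, i.e. F(~n). The claim follows.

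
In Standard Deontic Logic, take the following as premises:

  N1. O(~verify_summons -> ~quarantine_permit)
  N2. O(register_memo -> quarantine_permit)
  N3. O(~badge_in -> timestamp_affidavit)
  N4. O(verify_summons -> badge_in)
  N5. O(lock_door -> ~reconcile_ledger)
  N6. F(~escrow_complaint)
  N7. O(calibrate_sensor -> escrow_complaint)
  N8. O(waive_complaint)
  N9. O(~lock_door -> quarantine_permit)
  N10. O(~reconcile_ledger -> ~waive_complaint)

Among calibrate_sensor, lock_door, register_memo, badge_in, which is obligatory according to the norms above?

badge_in

Premise 8 gives O(waive_complaint).
The contrapositive of premise 10 (O(~reconcile_ledger -> ~waive_complaint)) is O(waive_complaint -> reconcile_ledger), and O(waive_complaint) is already established, so O(reconcile_ledger).
The contrapositive of premise 5 (O(lock_door -> ~reconcile_ledger)) is O(reconcile_ledger -> ~lock_door), and O(reconcile_ledger) is already established, so O(~lock_door).
With premise 9, O(~lock_door -> quarantine_permit), the K-axiom yields O(quarantine_permit).
The contrapositive of premise 1 (O(~verify_summons -> ~quarantine_permit)) is O(quarantine_permit -> verify_summons), and O(quarantine_permit) is already established, so O(verify_summons).
Premise 4 is O(verify_summons -> badge_in); since O(verify_summons), deontic closure gives O(badge_in).
So O(badge_in) holds — badge_in is obligatory. None of the other listed options is made obligatory by any chain of premises.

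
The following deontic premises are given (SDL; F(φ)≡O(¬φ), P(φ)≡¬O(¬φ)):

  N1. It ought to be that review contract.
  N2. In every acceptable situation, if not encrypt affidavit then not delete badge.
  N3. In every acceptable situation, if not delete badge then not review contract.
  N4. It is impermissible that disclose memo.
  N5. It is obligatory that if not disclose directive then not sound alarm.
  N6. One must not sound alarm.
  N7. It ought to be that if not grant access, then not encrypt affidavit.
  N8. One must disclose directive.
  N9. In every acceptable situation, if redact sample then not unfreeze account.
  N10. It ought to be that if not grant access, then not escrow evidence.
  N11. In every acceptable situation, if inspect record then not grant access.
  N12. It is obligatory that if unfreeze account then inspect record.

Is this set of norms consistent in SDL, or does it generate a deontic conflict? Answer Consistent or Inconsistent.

Consistent

Premise 5 is O(¬disclose_directive → ¬sound_alarm); even if O(¬sound_alarm) held, inferring O(¬disclose_directive) would be affirming the consequent — invalid.
So O(¬disclose_directive) is not derivable, and the apparent clash with O(disclose_directive) does not arise.
A world satisfying every obligation exists (e.g. delete_badge=true, disclose_directive=true, disclose_memo=false, encrypt_affidavit=true, escrow_evidence=false, grant_access=true, inspect_record=false, redact_sample=false, review_contract=true, sound_alarm=false, unfreeze_account=false); no atom is both obligatory and forbidden, so the set is consistent.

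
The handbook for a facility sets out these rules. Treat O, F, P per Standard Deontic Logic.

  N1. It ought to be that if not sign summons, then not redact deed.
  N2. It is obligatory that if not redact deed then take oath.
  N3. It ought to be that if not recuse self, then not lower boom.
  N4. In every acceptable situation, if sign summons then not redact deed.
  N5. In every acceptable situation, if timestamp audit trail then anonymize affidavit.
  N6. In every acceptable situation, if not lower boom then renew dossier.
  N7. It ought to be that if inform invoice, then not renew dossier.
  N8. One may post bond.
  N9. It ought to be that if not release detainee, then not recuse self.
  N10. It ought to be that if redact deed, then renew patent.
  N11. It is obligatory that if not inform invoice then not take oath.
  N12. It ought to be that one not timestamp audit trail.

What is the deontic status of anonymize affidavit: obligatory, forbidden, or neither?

Premise 5 is O(timestamp_audit_trail → anonymize_affidavit), but O(timestamp_audit_trail) is not derivable from the premises, so it does not yield O(anonymize_affidavit).
No premise or chain of K-axiom applications forces O(anonymize_affidavit), and none forces O(¬anonymize_affidavit). So anonymize_affidavit is neither obligatory nor forbidden under these norms.

Neither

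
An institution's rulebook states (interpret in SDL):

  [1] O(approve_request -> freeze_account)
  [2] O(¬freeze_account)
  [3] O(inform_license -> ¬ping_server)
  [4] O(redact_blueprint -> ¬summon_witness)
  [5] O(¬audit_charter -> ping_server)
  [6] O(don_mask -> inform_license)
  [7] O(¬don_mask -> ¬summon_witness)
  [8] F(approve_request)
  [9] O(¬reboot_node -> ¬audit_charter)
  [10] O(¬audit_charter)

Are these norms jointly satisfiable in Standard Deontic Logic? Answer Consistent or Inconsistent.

Premise 1 is O(approve_request -> freeze_account), but O(approve_request) is not derivable from the premises, so it does not yield O(freeze_account).
So O(freeze_account) is not derivable, and the apparent clash with O(¬freeze_account) does not arise.
A world satisfying every obligation exists (e.g. approve_request=false, audit_charter=false, don_mask=false, freeze_account=false, inform_license=false, ping_server=true, reboot_node=false, redact_blueprint=false, summon_witness=false); no atom is both obligatory and forbidden, so the set is consistent.

Consistent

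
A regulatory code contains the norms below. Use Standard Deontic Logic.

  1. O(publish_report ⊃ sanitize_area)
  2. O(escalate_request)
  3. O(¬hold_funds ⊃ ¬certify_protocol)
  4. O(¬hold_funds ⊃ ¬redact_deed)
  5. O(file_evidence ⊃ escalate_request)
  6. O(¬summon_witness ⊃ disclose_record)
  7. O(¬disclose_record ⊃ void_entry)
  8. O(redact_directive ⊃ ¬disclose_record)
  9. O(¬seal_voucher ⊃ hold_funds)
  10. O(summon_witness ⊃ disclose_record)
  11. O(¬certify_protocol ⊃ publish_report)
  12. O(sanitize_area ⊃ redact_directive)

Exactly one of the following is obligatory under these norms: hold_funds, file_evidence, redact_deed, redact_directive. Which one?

Premises 6 and 10 cover both cases: O(¬summon_witness ⊃ disclose_record) and O(summon_witness ⊃ disclose_record). Since ¬summon_witness ∨ summon_witness is a tautology, O(disclose_record) follows.
Premise 8 is O(redact_directive ⊃ ¬disclose_record); contrapositively O(disclose_record ⊃ ¬redact_directive). Since O(disclose_record) holds, K gives O(¬redact_directive).
Premise 12, O(sanitize_area ⊃ redact_directive), contraposes to O(¬redact_directive ⊃ ¬sanitize_area); with O(¬redact_directive) we get O(¬sanitize_area).
The contrapositive of premise 1 (O(publish_report ⊃ sanitize_area)) is O(¬sanitize_area ⊃ ¬publish_report), and O(¬sanitize_area) is already established, so O(¬publish_report).
Premise 11, O(¬certify_protocol ⊃ publish_report), contraposes to O(¬publish_report ⊃ certify_protocol); with O(¬publish_report) we get O(certify_protocol).
Premise 3 is O(¬hold_funds ⊃ ¬certify_protocol); contrapositively O(certify_protocol ⊃ hold_funds). Since O(certify_protocol) holds, K gives O(hold_funds).
So O(hold_funds) holds — hold_funds is obligatory. None of the other listed options is made obligatory by any chain of premises.

hold_funds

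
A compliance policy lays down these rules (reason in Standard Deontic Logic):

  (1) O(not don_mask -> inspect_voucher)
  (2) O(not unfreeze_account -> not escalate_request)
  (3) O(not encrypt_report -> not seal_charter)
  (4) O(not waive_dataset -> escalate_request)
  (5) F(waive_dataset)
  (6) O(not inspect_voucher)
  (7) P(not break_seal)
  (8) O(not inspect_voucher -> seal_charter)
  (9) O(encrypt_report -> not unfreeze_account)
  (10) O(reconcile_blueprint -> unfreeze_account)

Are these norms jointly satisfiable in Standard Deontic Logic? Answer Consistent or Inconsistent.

Inconsistent

F(waive_dataset) at premise 5 means O(not waive_dataset).
Premise 4 is O(not waive_dataset -> escalate_request); since O(not waive_dataset), deontic closure gives O(escalate_request).
Premise 2, O(not unfreeze_account -> not escalate_request), contraposes to O(escalate_request -> unfreeze_account); with O(escalate_request) we get O(unfreeze_account).
The contrapositive of premise 9 (O(encrypt_report -> not unfreeze_account)) is O(unfreeze_account -> not encrypt_report), and O(unfreeze_account) is already established, so O(not encrypt_report).
Applying K to premise 3 (O(not encrypt_report -> not seal_charter)) and O(not encrypt_report) yields O(not seal_charter).
Premise 8 is O(not inspect_voucher -> seal_charter); contrapositively O(not seal_charter -> inspect_voucher). Since O(not seal_charter) holds, K gives O(inspect_voucher).
But premise 6 directly asserts O(not inspect_voucher).
We now have both O(inspect_voucher) and O(not inspect_voucher) — inspect_voucher is simultaneously obligatory and forbidden, violating the D-axiom.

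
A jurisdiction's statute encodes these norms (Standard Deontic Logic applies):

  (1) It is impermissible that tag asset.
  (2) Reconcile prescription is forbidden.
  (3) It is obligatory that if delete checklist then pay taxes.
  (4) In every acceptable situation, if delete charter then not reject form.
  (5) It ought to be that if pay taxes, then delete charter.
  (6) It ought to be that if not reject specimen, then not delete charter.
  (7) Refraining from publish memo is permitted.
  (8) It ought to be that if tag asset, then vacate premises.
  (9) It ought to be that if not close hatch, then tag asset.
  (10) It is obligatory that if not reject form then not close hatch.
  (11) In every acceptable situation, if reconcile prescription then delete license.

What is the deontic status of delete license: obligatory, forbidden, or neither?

Premise 11 is O(reconcile_prescription → delete_license), but O(reconcile_prescription) is not derivable from the premises, so it does not yield O(delete_license).
No premise or chain of K-axiom applications forces O(delete_license), and none forces O(¬delete_license). So delete_license is neither obligatory nor forbidden under these norms.

Neither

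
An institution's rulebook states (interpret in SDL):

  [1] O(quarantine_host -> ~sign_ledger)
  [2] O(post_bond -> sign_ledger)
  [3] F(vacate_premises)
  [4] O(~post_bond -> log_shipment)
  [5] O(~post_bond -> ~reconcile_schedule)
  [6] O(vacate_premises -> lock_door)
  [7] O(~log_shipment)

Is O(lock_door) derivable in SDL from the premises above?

No

Premise 6 is O(vacate_premises -> lock_door), but O(vacate_premises) is not derivable from the premises, so it does not yield O(lock_door).
No other premise forces O(lock_door). An ideal world satisfying every premise can still have lock_door false, so O(lock_door) is not derivable.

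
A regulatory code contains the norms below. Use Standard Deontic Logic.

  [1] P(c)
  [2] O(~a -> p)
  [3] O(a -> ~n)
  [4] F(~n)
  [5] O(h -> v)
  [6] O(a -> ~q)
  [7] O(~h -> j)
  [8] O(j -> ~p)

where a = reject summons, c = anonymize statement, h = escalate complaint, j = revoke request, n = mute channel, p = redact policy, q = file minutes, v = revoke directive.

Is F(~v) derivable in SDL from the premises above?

Yes

Premise 4 is F(~n), i.e. O(n).
The contrapositive of premise 3 (O(a -> ~n)) is O(n -> ~a), and O(n) is already established, so O(~a).
With premise 2, O(~a -> p), the K-axiom yields O(p).
Premise 8 is O(j -> ~p); contrapositively O(p -> ~j). Since O(p) holds, K gives O(~j).
The contrapositive of premise 7 (O(~h -> j)) is O(~j -> h), and O(~j) is already established, so O(h).
Applying K to premise 5 (O(h -> v)) and O(h) yields O(v).
Premises 1, 6 do not contribute to this derivation.
So O(v) holds, i.e. F(~v). The claim follows.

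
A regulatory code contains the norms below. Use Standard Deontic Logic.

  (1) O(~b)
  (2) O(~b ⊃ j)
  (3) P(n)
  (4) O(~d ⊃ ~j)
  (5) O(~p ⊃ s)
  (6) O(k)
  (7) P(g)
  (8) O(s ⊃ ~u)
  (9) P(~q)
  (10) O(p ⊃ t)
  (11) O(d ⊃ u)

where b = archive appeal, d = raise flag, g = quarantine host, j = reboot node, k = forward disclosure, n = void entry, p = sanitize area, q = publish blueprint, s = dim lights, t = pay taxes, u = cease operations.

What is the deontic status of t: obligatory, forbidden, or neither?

Premise 1 gives O(~b).
Applying K to premise 2 (O(~b ⊃ j)) and O(~b) yields O(j).
Premise 4, O(~d ⊃ ~j), contraposes to O(j ⊃ d); with O(j) we get O(d).
Premise 11 is O(d ⊃ u); since O(d), deontic closure gives O(u).
Premise 8 is O(s ⊃ ~u); contrapositively O(u ⊃ ~s). Since O(u) holds, K gives O(~s).
Premise 5 is O(~p ⊃ s); contrapositively O(~s ⊃ p). Since O(~s) holds, K gives O(p).
Applying K to premise 10 (O(p ⊃ t)) and O(p) yields O(t).
Premises 3, 6, 7, 9 do not contribute to this derivation.
Hence t is obligatory.

Obligatory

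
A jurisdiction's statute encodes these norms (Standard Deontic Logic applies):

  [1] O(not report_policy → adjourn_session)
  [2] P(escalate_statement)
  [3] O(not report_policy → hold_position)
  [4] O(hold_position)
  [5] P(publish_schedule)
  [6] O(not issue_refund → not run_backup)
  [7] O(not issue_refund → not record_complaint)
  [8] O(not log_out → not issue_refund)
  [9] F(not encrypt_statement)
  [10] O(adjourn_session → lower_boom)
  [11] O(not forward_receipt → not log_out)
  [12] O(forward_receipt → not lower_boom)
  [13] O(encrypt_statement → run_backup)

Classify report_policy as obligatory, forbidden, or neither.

Obligatory

Premise 9, F(not encrypt_statement), is equivalent to O(encrypt_statement).
From O(encrypt_statement) and premise 13, O(encrypt_statement → run_backup), we obtain O(run_backup).
Premise 6 is O(not issue_refund → not run_backup); contrapositively O(run_backup → issue_refund). Since O(run_backup) holds, K gives O(issue_refund).
Premise 8 is O(not log_out → not issue_refund); contrapositively O(issue_refund → log_out). Since O(issue_refund) holds, K gives O(log_out).
Premise 11, O(not forward_receipt → not log_out), contraposes to O(log_out → forward_receipt); with O(log_out) we get O(forward_receipt).
Premise 12 is O(forward_receipt → not lower_boom); since O(forward_receipt), deontic closure gives O(not lower_boom).
Premise 10 is O(adjourn_session → lower_boom); contrapositively O(not lower_boom → not adjourn_session). Since O(not lower_boom) holds, K gives O(not adjourn_session).
Premise 1 is O(not report_policy → adjourn_session); contrapositively O(not adjourn_session → report_policy). Since O(not adjourn_session) holds, K gives O(report_policy).
Premises 2, 3, 4, 5, 7 do not contribute to this derivation.
Hence report_policy is obligatory.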